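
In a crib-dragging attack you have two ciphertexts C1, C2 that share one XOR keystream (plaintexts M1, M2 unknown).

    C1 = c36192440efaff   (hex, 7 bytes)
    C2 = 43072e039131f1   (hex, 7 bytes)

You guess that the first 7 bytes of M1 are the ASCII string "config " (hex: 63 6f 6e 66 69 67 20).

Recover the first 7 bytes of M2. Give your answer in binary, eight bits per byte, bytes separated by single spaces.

11100011 00001001 11010010 00100001 11110110 10101100 00101110

First, C1 ⊕ C2 = (M1 ⊕ K) ⊕ (M2 ⊕ K) = M1 ⊕ M2, so the key drops out. Then M2 = (M1 ⊕ M2) ⊕ M1 over the first 7 bytes.
byte 0: (c3 ⊕ 43) ⊕ 63 = 80 ⊕ 63 = e3
byte 1: (61 ⊕ 07) ⊕ 6f = 66 ⊕ 6f = 09
byte 2: (92 ⊕ 2e) ⊕ 6e = bc ⊕ 6e = d2
byte 3: (44 ⊕ 03) ⊕ 66 = 47 ⊕ 66 = 21
byte 4: (0e ⊕ 91) ⊕ 69 = 9f ⊕ 69 = f6
byte 5: (fa ⊕ 31) ⊕ 67 = cb ⊕ 67 = ac
byte 6: (ff ⊕ f1) ⊕ 20 = 0e ⊕ 20 = 2e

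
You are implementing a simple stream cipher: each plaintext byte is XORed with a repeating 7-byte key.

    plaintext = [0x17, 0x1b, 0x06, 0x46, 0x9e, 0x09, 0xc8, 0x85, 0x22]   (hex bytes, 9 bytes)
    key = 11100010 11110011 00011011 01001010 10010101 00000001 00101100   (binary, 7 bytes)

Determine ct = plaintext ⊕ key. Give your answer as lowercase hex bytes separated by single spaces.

The 7-byte key repeats, so the effective keystream is e2 f3 1b 4a 95 01 2c e2 f3.
byte 0: 17 XOR e2 = f5
byte 1: 1b XOR f3 = e8
byte 2: 06 XOR 1b = 1d
byte 3: 46 XOR 4a = 0c
byte 4: 9e XOR 95 = 0b
byte 5: 09 XOR 01 = 08
byte 6: c8 XOR 2c = e4
byte 7: 85 XOR e2 = 67
byte 8: 22 XOR f3 = d1

f5 e8 1d 0c 0b 08 e4 67 d1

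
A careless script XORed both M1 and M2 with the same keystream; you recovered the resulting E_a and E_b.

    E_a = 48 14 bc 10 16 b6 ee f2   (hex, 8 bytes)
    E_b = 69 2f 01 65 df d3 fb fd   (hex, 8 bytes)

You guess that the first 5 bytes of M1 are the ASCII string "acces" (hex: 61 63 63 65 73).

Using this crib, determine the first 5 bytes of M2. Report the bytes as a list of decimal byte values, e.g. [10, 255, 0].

[64, 88, 222, 16, 186]

First, E_a ⊕ E_b = (M1 ⊕ K) ⊕ (M2 ⊕ K) = M1 ⊕ M2, so the key drops out. Then M2 = (M1 ⊕ M2) ⊕ M1 over the first 5 bytes.
byte 0: (48 xor 69) xor 61 = 21 xor 61 = 40
byte 1: (14 xor 2f) xor 63 = 3b xor 63 = 58
byte 2: (bc xor 01) xor 63 = bd xor 63 = de
byte 3: (10 xor 65) xor 65 = 75 xor 65 = 10
byte 4: (16 xor df) xor 73 = c9 xor 73 = ba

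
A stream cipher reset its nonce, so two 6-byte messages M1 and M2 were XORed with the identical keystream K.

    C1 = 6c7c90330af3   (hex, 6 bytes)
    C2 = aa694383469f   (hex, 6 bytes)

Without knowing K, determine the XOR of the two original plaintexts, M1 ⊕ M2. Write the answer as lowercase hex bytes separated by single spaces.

c6 15 d3 b0 4c 6c

C1 ⊕ C2 = (M1 ⊕ K) ⊕ (M2 ⊕ K) = M1 ⊕ M2 — the shared key cancels under XOR.
6c ^ aa = c6
7c ^ 69 = 15
90 ^ 43 = d3
33 ^ 83 = b0
0a ^ 46 = 4c
f3 ^ 9f = 6c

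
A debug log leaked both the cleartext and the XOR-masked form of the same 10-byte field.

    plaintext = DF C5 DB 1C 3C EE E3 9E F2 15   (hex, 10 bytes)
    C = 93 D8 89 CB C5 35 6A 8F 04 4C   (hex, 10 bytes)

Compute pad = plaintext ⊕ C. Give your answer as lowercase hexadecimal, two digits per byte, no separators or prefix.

4c1d52d7f9db8911f659

Since C = plaintext ⊕ pad, XORing both sides with plaintext gives pad = plaintext ⊕ C.
223 ⊕ 147 =  76
197 ⊕ 216 =  29
219 ⊕ 137 =  82
 28 ⊕ 203 = 215
 60 ⊕ 197 = 249
238 ⊕  53 = 219
227 ⊕ 106 = 137
158 ⊕ 143 =  17
242 ⊕   4 = 246
 21 ⊕  76 =  89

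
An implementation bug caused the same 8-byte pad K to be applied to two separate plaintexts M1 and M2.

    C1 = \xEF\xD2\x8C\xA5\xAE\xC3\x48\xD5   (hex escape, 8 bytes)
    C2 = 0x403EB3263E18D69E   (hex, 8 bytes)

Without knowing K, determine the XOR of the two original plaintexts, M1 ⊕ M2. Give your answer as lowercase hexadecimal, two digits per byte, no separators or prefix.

C1 ⊕ C2 = (M1 ⊕ K) ⊕ (M2 ⊕ K) = M1 ⊕ M2 — the shared key cancels under XOR.
ef ^ 40 = af
d2 ^ 3e = ec
8c ^ b3 = 3f
a5 ^ 26 = 83
ae ^ 3e = 90
c3 ^ 18 = db
48 ^ d6 = 9e
d5 ^ 9e = 4b

afec3f8390db9e4b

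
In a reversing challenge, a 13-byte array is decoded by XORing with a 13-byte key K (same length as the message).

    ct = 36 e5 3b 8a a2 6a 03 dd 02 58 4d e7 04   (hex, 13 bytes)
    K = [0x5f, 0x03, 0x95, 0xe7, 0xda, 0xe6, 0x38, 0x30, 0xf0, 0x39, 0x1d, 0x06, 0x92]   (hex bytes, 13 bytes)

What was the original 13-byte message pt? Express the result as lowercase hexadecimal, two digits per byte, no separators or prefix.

byte 0:  54 XOR  95 = 105
byte 1: 229 XOR   3 = 230
byte 2:  59 XOR 149 = 174
byte 3: 138 XOR 231 = 109
byte 4: 162 XOR 218 = 120
byte 5: 106 XOR 230 = 140
byte 6:   3 XOR  56 =  59
byte 7: 221 XOR  48 = 237
byte 8:   2 XOR 240 = 242
byte 9:  88 XOR  57 =  97
byte 10:  77 XOR  29 =  80
byte 11: 231 XOR   6 = 225
byte 12:   4 XOR 146 = 150

69e6ae6d788c3bedf26150e196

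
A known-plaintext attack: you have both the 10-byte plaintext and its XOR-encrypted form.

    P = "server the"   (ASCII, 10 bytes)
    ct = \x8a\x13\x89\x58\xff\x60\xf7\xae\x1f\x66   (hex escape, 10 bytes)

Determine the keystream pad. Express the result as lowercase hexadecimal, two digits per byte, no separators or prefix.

Since ct = P ⊕ pad, XORing both sides with P gives pad = P ⊕ ct.
byte 0: 115 ^ 138 = 249
byte 1: 101 ^  19 = 118
byte 2: 114 ^ 137 = 251
byte 3: 118 ^  88 =  46
byte 4: 101 ^ 255 = 154
byte 5: 114 ^  96 =  18
byte 6:  32 ^ 247 = 215
byte 7: 116 ^ 174 = 218
byte 8: 104 ^  31 = 119
byte 9: 101 ^ 102 =   3

f976fb2e9a12d7da7703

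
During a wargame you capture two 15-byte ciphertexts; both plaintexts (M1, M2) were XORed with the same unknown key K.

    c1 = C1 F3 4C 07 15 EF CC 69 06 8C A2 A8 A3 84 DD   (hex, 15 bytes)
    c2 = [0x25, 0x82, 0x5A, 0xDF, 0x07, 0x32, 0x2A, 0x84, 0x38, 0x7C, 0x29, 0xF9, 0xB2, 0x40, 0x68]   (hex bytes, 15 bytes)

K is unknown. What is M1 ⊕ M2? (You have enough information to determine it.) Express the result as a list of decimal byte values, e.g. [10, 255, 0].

[228, 113, 22, 216, 18, 221, 230, 237, 62, 240, 139, 81, 17, 196, 181]

c1 ⊕ c2 = (M1 ⊕ K) ⊕ (M2 ⊕ K) = M1 ⊕ M2 — the shared key cancels under XOR.
c1 ⊕ 25 = e4
f3 ⊕ 82 = 71
4c ⊕ 5a = 16
07 ⊕ df = d8
15 ⊕ 07 = 12
ef ⊕ 32 = dd
cc ⊕ 2a = e6
69 ⊕ 84 = ed
06 ⊕ 38 = 3e
8c ⊕ 7c = f0
a2 ⊕ 29 = 8b
a8 ⊕ f9 = 51
a3 ⊕ b2 = 11
84 ⊕ 40 = c4
dd ⊕ 68 = b5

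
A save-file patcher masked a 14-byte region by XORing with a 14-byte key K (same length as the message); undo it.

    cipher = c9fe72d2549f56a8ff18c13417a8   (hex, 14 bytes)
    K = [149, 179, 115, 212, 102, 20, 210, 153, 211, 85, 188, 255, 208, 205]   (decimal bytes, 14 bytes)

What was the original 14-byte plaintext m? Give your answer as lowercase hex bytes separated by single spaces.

5c 4d 01 06 32 8b 84 31 2c 4d 7d cb c7 65

c9 XOR 95 = 5c
fe XOR b3 = 4d
72 XOR 73 = 01
d2 XOR d4 = 06
54 XOR 66 = 32
9f XOR 14 = 8b
56 XOR d2 = 84
a8 XOR 99 = 31
ff XOR d3 = 2c
18 XOR 55 = 4d
c1 XOR bc = 7d
34 XOR ff = cb
17 XOR d0 = c7
a8 XOR cd = 65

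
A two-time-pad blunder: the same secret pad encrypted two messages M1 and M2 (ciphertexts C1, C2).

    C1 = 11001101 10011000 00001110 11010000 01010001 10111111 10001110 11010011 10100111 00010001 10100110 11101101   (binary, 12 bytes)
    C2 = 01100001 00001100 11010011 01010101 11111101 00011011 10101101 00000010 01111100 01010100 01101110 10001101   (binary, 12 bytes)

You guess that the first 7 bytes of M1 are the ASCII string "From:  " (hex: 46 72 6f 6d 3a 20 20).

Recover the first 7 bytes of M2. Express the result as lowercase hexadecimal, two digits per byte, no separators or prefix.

eae6b2e8968403

First, C1 ⊕ C2 = (M1 ⊕ K) ⊕ (M2 ⊕ K) = M1 ⊕ M2, so the key drops out. Then M2 = (M1 ⊕ M2) ⊕ M1 over the first 7 bytes.
byte 0: (cd ⊕ 61) ⊕ 46 = ac ⊕ 46 = ea
byte 1: (98 ⊕ 0c) ⊕ 72 = 94 ⊕ 72 = e6
byte 2: (0e ⊕ d3) ⊕ 6f = dd ⊕ 6f = b2
byte 3: (d0 ⊕ 55) ⊕ 6d = 85 ⊕ 6d = e8
byte 4: (51 ⊕ fd) ⊕ 3a = ac ⊕ 3a = 96
byte 5: (bf ⊕ 1b) ⊕ 20 = a4 ⊕ 20 = 84
byte 6: (8e ⊕ ad) ⊕ 20 = 23 ⊕ 20 = 03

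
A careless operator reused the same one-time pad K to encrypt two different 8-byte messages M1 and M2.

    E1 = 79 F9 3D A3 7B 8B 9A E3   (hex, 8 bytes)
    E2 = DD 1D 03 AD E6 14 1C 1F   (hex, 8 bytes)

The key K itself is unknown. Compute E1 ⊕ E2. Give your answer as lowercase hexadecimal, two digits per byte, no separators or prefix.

a4e43e0e9d9f86fc

E1 ⊕ E2 = (M1 ⊕ K) ⊕ (M2 ⊕ K) = M1 ⊕ M2 — the shared key cancels under XOR.
01111001 ⊕ 11011101 = 10100100
11111001 ⊕ 00011101 = 11100100
00111101 ⊕ 00000011 = 00111110
10100011 ⊕ 10101101 = 00001110
01111011 ⊕ 11100110 = 10011101
10001011 ⊕ 00010100 = 10011111
10011010 ⊕ 00011100 = 10000110
11100011 ⊕ 00011111 = 11111100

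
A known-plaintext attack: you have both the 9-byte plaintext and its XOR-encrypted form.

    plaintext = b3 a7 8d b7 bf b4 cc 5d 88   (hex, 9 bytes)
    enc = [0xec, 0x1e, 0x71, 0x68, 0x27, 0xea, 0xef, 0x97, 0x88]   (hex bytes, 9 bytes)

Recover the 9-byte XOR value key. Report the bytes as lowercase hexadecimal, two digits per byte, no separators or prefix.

5fb9fcdf985e23ca00

Since enc = plaintext ⊕ key, XORing both sides with plaintext gives key = plaintext ⊕ enc.
10110011 ^ 11101100 = 01011111
10100111 ^ 00011110 = 10111001
10001101 ^ 01110001 = 11111100
10110111 ^ 01101000 = 11011111
10111111 ^ 00100111 = 10011000
10110100 ^ 11101010 = 01011110
11001100 ^ 11101111 = 00100011
01011101 ^ 10010111 = 11001010
10001000 ^ 10001000 = 00000000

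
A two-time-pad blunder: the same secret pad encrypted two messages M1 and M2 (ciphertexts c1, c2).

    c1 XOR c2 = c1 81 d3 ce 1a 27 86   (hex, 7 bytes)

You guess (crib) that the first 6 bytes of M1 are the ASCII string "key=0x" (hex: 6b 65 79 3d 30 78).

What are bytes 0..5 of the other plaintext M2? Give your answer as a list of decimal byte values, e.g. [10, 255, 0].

[170, 228, 170, 243, 42, 95]

Since c1 ⊕ c2 = M1 ⊕ M2, XORing with the guessed M1 bytes yields the corresponding M2 bytes: M2 = (c1 ⊕ c2) ⊕ M1.
byte 0: 11000001 ⊕ 01101011 = 10101010
byte 1: 10000001 ⊕ 01100101 = 11100100
byte 2: 11010011 ⊕ 01111001 = 10101010
byte 3: 11001110 ⊕ 00111101 = 11110011
byte 4: 00011010 ⊕ 00110000 = 00101010
byte 5: 00100111 ⊕ 01111000 = 01011111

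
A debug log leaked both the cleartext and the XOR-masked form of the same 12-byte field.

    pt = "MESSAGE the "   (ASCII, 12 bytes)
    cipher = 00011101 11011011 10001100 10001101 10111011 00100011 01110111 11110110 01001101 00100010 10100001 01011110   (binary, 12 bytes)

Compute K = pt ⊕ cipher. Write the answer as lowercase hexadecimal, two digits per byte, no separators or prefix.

509edfdefa6432d6394ac47e

Since cipher = pt ⊕ K, XORing both sides with pt gives K = pt ⊕ cipher.
4d ^ 1d = 50
45 ^ db = 9e
53 ^ 8c = df
53 ^ 8d = de
41 ^ bb = fa
47 ^ 23 = 64
45 ^ 77 = 32
20 ^ f6 = d6
74 ^ 4d = 39
68 ^ 22 = 4a
65 ^ a1 = c4
20 ^ 5e = 7e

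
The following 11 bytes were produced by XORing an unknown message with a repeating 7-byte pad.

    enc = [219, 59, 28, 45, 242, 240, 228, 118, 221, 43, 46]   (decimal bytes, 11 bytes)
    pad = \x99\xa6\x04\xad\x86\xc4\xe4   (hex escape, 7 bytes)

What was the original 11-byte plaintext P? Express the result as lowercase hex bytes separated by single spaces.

42 9d 18 80 74 34 00 ef 7b 2f 83

The 7-byte key repeats, so the effective keystream is 99 a6 04 ad 86 c4 e4 99 a6 04 ad.
byte 0: db ^ 99 = 42
byte 1: 3b ^ a6 = 9d
byte 2: 1c ^ 04 = 18
byte 3: 2d ^ ad = 80
byte 4: f2 ^ 86 = 74
byte 5: f0 ^ c4 = 34
byte 6: e4 ^ e4 = 00
byte 7: 76 ^ 99 = ef
byte 8: dd ^ a6 = 7b
byte 9: 2b ^ 04 = 2f
byte 10: 2e ^ ad = 83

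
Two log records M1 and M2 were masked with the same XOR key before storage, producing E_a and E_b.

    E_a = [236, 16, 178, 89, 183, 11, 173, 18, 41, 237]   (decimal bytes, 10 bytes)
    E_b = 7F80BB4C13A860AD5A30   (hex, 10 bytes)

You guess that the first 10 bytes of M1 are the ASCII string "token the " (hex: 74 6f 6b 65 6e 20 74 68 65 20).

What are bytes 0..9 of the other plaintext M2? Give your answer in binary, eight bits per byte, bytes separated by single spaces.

First, E_a ⊕ E_b = (M1 ⊕ K) ⊕ (M2 ⊕ K) = M1 ⊕ M2, so the key drops out. Then M2 = (M1 ⊕ M2) ⊕ M1 over the first 10 bytes.
byte 0: (ec XOR 7f) XOR 74 = 93 XOR 74 = e7
byte 1: (10 XOR 80) XOR 6f = 90 XOR 6f = ff
byte 2: (b2 XOR bb) XOR 6b = 09 XOR 6b = 62
byte 3: (59 XOR 4c) XOR 65 = 15 XOR 65 = 70
byte 4: (b7 XOR 13) XOR 6e = a4 XOR 6e = ca
byte 5: (0b XOR a8) XOR 20 = a3 XOR 20 = 83
byte 6: (ad XOR 60) XOR 74 = cd XOR 74 = b9
byte 7: (12 XOR ad) XOR 68 = bf XOR 68 = d7
byte 8: (29 XOR 5a) XOR 65 = 73 XOR 65 = 16
byte 9: (ed XOR 30) XOR 20 = dd XOR 20 = fd

11100111 11111111 01100010 01110000 11001010 10000011 10111001 11010111 00010110 11111101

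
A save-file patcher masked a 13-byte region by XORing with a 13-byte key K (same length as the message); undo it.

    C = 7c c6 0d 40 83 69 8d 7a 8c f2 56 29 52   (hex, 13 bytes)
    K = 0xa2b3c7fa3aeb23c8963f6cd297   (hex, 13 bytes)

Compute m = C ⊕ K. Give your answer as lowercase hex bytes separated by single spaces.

de 75 ca ba b9 82 ae b2 1a cd 3a fb c5

XOR is its own inverse, so applying the key byte-wise gives the result directly.
01111100 ⊕ 10100010 = 11011110
11000110 ⊕ 10110011 = 01110101
00001101 ⊕ 11000111 = 11001010
01000000 ⊕ 11111010 = 10111010
10000011 ⊕ 00111010 = 10111001
01101001 ⊕ 11101011 = 10000010
10001101 ⊕ 00100011 = 10101110
01111010 ⊕ 11001000 = 10110010
10001100 ⊕ 10010110 = 00011010
11110010 ⊕ 00111111 = 11001101
01010110 ⊕ 01101100 = 00111010
00101001 ⊕ 11010010 = 11111011
01010010 ⊕ 10010111 = 11000101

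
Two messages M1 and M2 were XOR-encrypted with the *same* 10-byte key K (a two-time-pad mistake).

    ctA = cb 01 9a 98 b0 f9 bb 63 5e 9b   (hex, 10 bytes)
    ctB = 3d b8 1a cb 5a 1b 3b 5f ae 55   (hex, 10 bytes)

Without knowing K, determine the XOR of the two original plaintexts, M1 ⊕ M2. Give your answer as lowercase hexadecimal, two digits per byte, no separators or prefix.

ctA ⊕ ctB = (M1 ⊕ K) ⊕ (M2 ⊕ K) = M1 ⊕ M2 — the shared key cancels under XOR.
cb xor 3d = f6
01 xor b8 = b9
9a xor 1a = 80
98 xor cb = 53
b0 xor 5a = ea
f9 xor 1b = e2
bb xor 3b = 80
63 xor 5f = 3c
5e xor ae = f0
9b xor 55 = ce

f6b98053eae2803cf0ce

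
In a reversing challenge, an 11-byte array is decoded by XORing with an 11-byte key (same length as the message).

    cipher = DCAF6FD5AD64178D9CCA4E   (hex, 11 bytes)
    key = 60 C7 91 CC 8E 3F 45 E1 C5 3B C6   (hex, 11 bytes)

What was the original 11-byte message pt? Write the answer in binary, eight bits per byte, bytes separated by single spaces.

10111100 01101000 11111110 00011001 00100011 01011011 01010010 01101100 01011001 11110001 10001000

dc ^ 60 = bc
af ^ c7 = 68
6f ^ 91 = fe
d5 ^ cc = 19
ad ^ 8e = 23
64 ^ 3f = 5b
17 ^ 45 = 52
8d ^ e1 = 6c
9c ^ c5 = 59
ca ^ 3b = f1
4e ^ c6 = 88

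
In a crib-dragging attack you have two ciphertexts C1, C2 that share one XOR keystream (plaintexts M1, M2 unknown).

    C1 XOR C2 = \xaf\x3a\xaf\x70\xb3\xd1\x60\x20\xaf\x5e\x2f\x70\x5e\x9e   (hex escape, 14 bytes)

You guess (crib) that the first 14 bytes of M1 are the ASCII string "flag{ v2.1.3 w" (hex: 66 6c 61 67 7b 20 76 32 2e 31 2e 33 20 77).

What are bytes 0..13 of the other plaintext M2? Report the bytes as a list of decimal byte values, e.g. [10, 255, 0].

[201, 86, 206, 23, 200, 241, 22, 18, 129, 111, 1, 67, 126, 233]

Since C1 ⊕ C2 = M1 ⊕ M2, XORing with the guessed M1 bytes yields the corresponding M2 bytes: M2 = (C1 ⊕ C2) ⊕ M1.
af ⊕ 66 = c9
3a ⊕ 6c = 56
af ⊕ 61 = ce
70 ⊕ 67 = 17
b3 ⊕ 7b = c8
d1 ⊕ 20 = f1
60 ⊕ 76 = 16
20 ⊕ 32 = 12
af ⊕ 2e = 81
5e ⊕ 31 = 6f
2f ⊕ 2e = 01
70 ⊕ 33 = 43
5e ⊕ 20 = 7e
9e ⊕ 77 = e9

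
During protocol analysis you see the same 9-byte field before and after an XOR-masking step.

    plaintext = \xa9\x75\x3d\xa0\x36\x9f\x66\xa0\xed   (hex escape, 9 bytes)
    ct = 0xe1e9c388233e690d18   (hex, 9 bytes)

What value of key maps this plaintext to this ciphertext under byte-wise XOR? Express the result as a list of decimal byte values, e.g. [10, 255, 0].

[72, 156, 254, 40, 21, 161, 15, 173, 245]

Since ct = plaintext ⊕ key, XORing both sides with plaintext gives key = plaintext ⊕ ct.
byte 0: a9 xor e1 = 48
byte 1: 75 xor e9 = 9c
byte 2: 3d xor c3 = fe
byte 3: a0 xor 88 = 28
byte 4: 36 xor 23 = 15
byte 5: 9f xor 3e = a1
byte 6: 66 xor 69 = 0f
byte 7: a0 xor 0d = ad
byte 8: ed xor 18 = f5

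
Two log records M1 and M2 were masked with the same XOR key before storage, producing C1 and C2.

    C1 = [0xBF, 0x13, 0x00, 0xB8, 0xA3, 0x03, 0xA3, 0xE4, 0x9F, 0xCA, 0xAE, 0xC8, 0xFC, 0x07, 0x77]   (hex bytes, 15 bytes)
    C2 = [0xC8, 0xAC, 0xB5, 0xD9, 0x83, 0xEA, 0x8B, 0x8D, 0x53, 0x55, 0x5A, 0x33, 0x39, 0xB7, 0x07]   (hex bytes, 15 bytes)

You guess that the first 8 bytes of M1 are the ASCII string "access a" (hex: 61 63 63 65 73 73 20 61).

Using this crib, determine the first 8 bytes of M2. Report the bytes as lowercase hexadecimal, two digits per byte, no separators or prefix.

First, C1 ⊕ C2 = (M1 ⊕ K) ⊕ (M2 ⊕ K) = M1 ⊕ M2, so the key drops out. Then M2 = (M1 ⊕ M2) ⊕ M1 over the first 8 bytes.
byte 0: (bf XOR c8) XOR 61 = 77 XOR 61 = 16
byte 1: (13 XOR ac) XOR 63 = bf XOR 63 = dc
byte 2: (00 XOR b5) XOR 63 = b5 XOR 63 = d6
byte 3: (b8 XOR d9) XOR 65 = 61 XOR 65 = 04
byte 4: (a3 XOR 83) XOR 73 = 20 XOR 73 = 53
byte 5: (03 XOR ea) XOR 73 = e9 XOR 73 = 9a
byte 6: (a3 XOR 8b) XOR 20 = 28 XOR 20 = 08
byte 7: (e4 XOR 8d) XOR 61 = 69 XOR 61 = 08

16dcd604539a0808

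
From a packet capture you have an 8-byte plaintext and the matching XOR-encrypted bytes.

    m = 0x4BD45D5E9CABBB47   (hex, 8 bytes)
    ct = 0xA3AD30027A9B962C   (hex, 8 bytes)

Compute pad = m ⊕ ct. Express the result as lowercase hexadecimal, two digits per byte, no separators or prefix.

e8796d5ce6302d6b

Since ct = m ⊕ pad, XORing both sides with m gives pad = m ⊕ ct.
01001011 XOR 10100011 = 11101000
11010100 XOR 10101101 = 01111001
01011101 XOR 00110000 = 01101101
01011110 XOR 00000010 = 01011100
10011100 XOR 01111010 = 11100110
10101011 XOR 10011011 = 00110000
10111011 XOR 10010110 = 00101101
01000111 XOR 00101100 = 01101011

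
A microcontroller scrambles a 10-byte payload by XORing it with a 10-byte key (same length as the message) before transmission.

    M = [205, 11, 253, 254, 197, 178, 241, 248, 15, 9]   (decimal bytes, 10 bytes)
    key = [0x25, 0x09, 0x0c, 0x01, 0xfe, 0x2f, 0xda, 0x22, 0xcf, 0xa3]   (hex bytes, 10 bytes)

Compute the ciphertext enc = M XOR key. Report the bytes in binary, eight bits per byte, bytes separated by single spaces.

11101000 00000010 11110001 11111111 00111011 10011101 00101011 11011010 11000000 10101010

XOR is its own inverse, so applying the key byte-wise gives the result directly.
byte 0: cd ^ 25 = e8
byte 1: 0b ^ 09 = 02
byte 2: fd ^ 0c = f1
byte 3: fe ^ 01 = ff
byte 4: c5 ^ fe = 3b
byte 5: b2 ^ 2f = 9d
byte 6: f1 ^ da = 2b
byte 7: f8 ^ 22 = da
byte 8: 0f ^ cf = c0
byte 9: 09 ^ a3 = aa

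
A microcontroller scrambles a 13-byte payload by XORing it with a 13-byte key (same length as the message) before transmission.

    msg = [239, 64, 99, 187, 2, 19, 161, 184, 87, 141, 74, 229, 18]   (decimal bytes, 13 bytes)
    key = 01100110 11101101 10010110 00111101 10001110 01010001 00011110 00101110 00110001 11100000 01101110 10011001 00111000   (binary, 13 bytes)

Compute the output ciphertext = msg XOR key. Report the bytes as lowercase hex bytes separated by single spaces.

ef ⊕ 66 = 89
40 ⊕ ed = ad
63 ⊕ 96 = f5
bb ⊕ 3d = 86
02 ⊕ 8e = 8c
13 ⊕ 51 = 42
a1 ⊕ 1e = bf
b8 ⊕ 2e = 96
57 ⊕ 31 = 66
8d ⊕ e0 = 6d
4a ⊕ 6e = 24
e5 ⊕ 99 = 7c
12 ⊕ 38 = 2a

89 ad f5 86 8c 42 bf 96 66 6d 24 7c 2a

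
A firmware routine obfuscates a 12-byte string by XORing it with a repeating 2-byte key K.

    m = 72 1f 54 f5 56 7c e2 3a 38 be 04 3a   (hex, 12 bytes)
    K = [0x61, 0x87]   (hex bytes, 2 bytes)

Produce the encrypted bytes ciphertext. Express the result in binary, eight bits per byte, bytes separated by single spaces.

The 2-byte key repeats, so the effective keystream is 61 87 61 87 61 87 61 87 61 87 61 87.
byte 0: 114 XOR  97 =  19
byte 1:  31 XOR 135 = 152
byte 2:  84 XOR  97 =  53
byte 3: 245 XOR 135 = 114
byte 4:  86 XOR  97 =  55
byte 5: 124 XOR 135 = 251
byte 6: 226 XOR  97 = 131
byte 7:  58 XOR 135 = 189
byte 8:  56 XOR  97 =  89
byte 9: 190 XOR 135 =  57
byte 10:   4 XOR  97 = 101
byte 11:  58 XOR 135 = 189

00010011 10011000 00110101 01110010 00110111 11111011 10000011 10111101 01011001 00111001 01100101 10111101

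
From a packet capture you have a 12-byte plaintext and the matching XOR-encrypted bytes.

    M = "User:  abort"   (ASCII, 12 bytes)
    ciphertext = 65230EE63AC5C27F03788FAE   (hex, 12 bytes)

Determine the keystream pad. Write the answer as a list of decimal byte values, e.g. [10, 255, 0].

Since ciphertext = M ⊕ pad, XORing both sides with M gives pad = M ⊕ ciphertext.
55 XOR 65 = 30
73 XOR 23 = 50
65 XOR 0e = 6b
72 XOR e6 = 94
3a XOR 3a = 00
20 XOR c5 = e5
20 XOR c2 = e2
61 XOR 7f = 1e
62 XOR 03 = 61
6f XOR 78 = 17
72 XOR 8f = fd
74 XOR ae = da

[48, 80, 107, 148, 0, 229, 226, 30, 97, 23, 253, 218]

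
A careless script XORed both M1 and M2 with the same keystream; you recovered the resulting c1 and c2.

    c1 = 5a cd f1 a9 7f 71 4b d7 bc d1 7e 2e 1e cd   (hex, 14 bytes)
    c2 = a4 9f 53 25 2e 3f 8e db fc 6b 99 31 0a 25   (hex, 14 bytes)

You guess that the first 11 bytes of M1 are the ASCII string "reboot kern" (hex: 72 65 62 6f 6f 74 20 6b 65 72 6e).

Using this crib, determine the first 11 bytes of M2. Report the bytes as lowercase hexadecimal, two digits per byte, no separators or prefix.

First, c1 ⊕ c2 = (M1 ⊕ K) ⊕ (M2 ⊕ K) = M1 ⊕ M2, so the key drops out. Then M2 = (M1 ⊕ M2) ⊕ M1 over the first 11 bytes.
byte 0: (5a ⊕ a4) ⊕ 72 = fe ⊕ 72 = 8c
byte 1: (cd ⊕ 9f) ⊕ 65 = 52 ⊕ 65 = 37
byte 2: (f1 ⊕ 53) ⊕ 62 = a2 ⊕ 62 = c0
byte 3: (a9 ⊕ 25) ⊕ 6f = 8c ⊕ 6f = e3
byte 4: (7f ⊕ 2e) ⊕ 6f = 51 ⊕ 6f = 3e
byte 5: (71 ⊕ 3f) ⊕ 74 = 4e ⊕ 74 = 3a
byte 6: (4b ⊕ 8e) ⊕ 20 = c5 ⊕ 20 = e5
byte 7: (d7 ⊕ db) ⊕ 6b = 0c ⊕ 6b = 67
byte 8: (bc ⊕ fc) ⊕ 65 = 40 ⊕ 65 = 25
byte 9: (d1 ⊕ 6b) ⊕ 72 = ba ⊕ 72 = c8
byte 10: (7e ⊕ 99) ⊕ 6e = e7 ⊕ 6e = 89

8c37c0e33e3ae56725c889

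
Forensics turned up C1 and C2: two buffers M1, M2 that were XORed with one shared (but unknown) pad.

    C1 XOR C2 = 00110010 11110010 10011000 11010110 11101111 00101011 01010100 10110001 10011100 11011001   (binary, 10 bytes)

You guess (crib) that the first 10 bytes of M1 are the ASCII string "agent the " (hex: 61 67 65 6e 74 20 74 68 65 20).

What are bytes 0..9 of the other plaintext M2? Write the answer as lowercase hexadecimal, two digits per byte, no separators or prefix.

Since C1 ⊕ C2 = M1 ⊕ M2, XORing with the guessed M1 bytes yields the corresponding M2 bytes: M2 = (C1 ⊕ C2) ⊕ M1.
 50 XOR  97 =  83
242 XOR 103 = 149
152 XOR 101 = 253
214 XOR 110 = 184
239 XOR 116 = 155
 43 XOR  32 =  11
 84 XOR 116 =  32
177 XOR 104 = 217
156 XOR 101 = 249
217 XOR  32 = 249

5395fdb89b0b20d9f9f9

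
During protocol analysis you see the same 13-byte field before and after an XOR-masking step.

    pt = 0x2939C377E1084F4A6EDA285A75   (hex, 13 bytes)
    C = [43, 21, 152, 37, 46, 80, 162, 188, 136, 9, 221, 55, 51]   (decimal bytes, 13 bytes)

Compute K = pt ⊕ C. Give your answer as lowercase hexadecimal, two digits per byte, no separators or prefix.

Since C = pt ⊕ K, XORing both sides with pt gives K = pt ⊕ C.
00101001 ⊕ 00101011 = 00000010
00111001 ⊕ 00010101 = 00101100
11000011 ⊕ 10011000 = 01011011
01110111 ⊕ 00100101 = 01010010
11100001 ⊕ 00101110 = 11001111
00001000 ⊕ 01010000 = 01011000
01001111 ⊕ 10100010 = 11101101
01001010 ⊕ 10111100 = 11110110
01101110 ⊕ 10001000 = 11100110
11011010 ⊕ 00001001 = 11010011
00101000 ⊕ 11011101 = 11110101
01011010 ⊕ 00110111 = 01101101
01110101 ⊕ 00110011 = 01000110

022c5b52cf58edf6e6d3f56d46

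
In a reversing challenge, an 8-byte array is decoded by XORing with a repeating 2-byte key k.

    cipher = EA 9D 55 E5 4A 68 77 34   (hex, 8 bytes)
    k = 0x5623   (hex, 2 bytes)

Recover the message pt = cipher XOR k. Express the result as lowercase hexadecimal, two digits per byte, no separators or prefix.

The 2-byte key repeats, so the effective keystream is 56 23 56 23 56 23 56 23.
byte 0: 11101010 ⊕ 01010110 = 10111100
byte 1: 10011101 ⊕ 00100011 = 10111110
byte 2: 01010101 ⊕ 01010110 = 00000011
byte 3: 11100101 ⊕ 00100011 = 11000110
byte 4: 01001010 ⊕ 01010110 = 00011100
byte 5: 01101000 ⊕ 00100011 = 01001011
byte 6: 01110111 ⊕ 01010110 = 00100001
byte 7: 00110100 ⊕ 00100011 = 00010111

bcbe03c61c4b2117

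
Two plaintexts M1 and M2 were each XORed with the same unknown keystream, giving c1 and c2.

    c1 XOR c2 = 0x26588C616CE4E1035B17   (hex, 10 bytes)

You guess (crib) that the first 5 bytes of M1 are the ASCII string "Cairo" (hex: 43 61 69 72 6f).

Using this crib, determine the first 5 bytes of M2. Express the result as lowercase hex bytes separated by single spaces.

65 39 e5 13 03

Since c1 ⊕ c2 = M1 ⊕ M2, XORing with the guessed M1 bytes yields the corresponding M2 bytes: M2 = (c1 ⊕ c2) ⊕ M1.
byte 0: 26 XOR 43 = 65
byte 1: 58 XOR 61 = 39
byte 2: 8c XOR 69 = e5
byte 3: 61 XOR 72 = 13
byte 4: 6c XOR 6f = 03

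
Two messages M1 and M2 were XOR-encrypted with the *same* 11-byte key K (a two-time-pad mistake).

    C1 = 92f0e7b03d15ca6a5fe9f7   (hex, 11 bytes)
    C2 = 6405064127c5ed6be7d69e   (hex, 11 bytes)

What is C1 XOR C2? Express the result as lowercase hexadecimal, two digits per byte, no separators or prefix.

C1 ⊕ C2 = (M1 ⊕ K) ⊕ (M2 ⊕ K) = M1 ⊕ M2 — the shared key cancels under XOR.
92 ⊕ 64 = f6
f0 ⊕ 05 = f5
e7 ⊕ 06 = e1
b0 ⊕ 41 = f1
3d ⊕ 27 = 1a
15 ⊕ c5 = d0
ca ⊕ ed = 27
6a ⊕ 6b = 01
5f ⊕ e7 = b8
e9 ⊕ d6 = 3f
f7 ⊕ 9e = 69

f6f5e1f11ad02701b83f69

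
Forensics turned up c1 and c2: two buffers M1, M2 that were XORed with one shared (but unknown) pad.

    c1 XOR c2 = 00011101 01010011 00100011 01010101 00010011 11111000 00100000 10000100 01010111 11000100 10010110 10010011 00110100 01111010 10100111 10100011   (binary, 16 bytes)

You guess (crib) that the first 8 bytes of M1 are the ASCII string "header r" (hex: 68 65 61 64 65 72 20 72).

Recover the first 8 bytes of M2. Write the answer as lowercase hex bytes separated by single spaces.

Since c1 ⊕ c2 = M1 ⊕ M2, XORing with the guessed M1 bytes yields the corresponding M2 bytes: M2 = (c1 ⊕ c2) ⊕ M1.
byte 0: 1d ^ 68 = 75
byte 1: 53 ^ 65 = 36
byte 2: 23 ^ 61 = 42
byte 3: 55 ^ 64 = 31
byte 4: 13 ^ 65 = 76
byte 5: f8 ^ 72 = 8a
byte 6: 20 ^ 20 = 00
byte 7: 84 ^ 72 = f6

75 36 42 31 76 8a 00 f6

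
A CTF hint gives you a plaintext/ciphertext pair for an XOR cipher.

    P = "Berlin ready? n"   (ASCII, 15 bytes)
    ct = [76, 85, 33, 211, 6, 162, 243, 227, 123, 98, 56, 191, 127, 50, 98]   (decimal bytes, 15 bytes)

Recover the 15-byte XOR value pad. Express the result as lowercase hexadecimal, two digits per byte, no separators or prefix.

0e3053bf6fccd3911e035cc640120c

Since ct = P ⊕ pad, XORing both sides with P gives pad = P ⊕ ct.
42 XOR 4c = 0e
65 XOR 55 = 30
72 XOR 21 = 53
6c XOR d3 = bf
69 XOR 06 = 6f
6e XOR a2 = cc
20 XOR f3 = d3
72 XOR e3 = 91
65 XOR 7b = 1e
61 XOR 62 = 03
64 XOR 38 = 5c
79 XOR bf = c6
3f XOR 7f = 40
20 XOR 32 = 12
6e XOR 62 = 0c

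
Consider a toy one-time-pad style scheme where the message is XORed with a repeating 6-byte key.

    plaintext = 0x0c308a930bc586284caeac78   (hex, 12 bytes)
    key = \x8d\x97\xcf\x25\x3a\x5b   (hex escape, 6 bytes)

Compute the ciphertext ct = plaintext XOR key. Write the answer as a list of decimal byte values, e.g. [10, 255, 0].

[129, 167, 69, 182, 49, 158, 11, 191, 131, 139, 150, 35]

The 6-byte key repeats, so the effective keystream is 8d 97 cf 25 3a 5b 8d 97 cf 25 3a 5b.
byte 0:  12 XOR 141 = 129
byte 1:  48 XOR 151 = 167
byte 2: 138 XOR 207 =  69
byte 3: 147 XOR  37 = 182
byte 4:  11 XOR  58 =  49
byte 5: 197 XOR  91 = 158
byte 6: 134 XOR 141 =  11
byte 7:  40 XOR 151 = 191
byte 8:  76 XOR 207 = 131
byte 9: 174 XOR  37 = 139
byte 10: 172 XOR  58 = 150
byte 11: 120 XOR  91 =  35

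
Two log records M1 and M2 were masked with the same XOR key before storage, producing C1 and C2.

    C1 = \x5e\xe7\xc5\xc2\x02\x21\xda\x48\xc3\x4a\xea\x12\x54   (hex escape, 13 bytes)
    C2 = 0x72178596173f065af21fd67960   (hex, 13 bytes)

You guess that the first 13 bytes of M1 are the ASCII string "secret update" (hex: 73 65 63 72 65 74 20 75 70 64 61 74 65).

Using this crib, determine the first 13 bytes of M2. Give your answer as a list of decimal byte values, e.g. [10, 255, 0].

First, C1 ⊕ C2 = (M1 ⊕ K) ⊕ (M2 ⊕ K) = M1 ⊕ M2, so the key drops out. Then M2 = (M1 ⊕ M2) ⊕ M1 over the first 13 bytes.
byte 0: (5e xor 72) xor 73 = 2c xor 73 = 5f
byte 1: (e7 xor 17) xor 65 = f0 xor 65 = 95
byte 2: (c5 xor 85) xor 63 = 40 xor 63 = 23
byte 3: (c2 xor 96) xor 72 = 54 xor 72 = 26
byte 4: (02 xor 17) xor 65 = 15 xor 65 = 70
byte 5: (21 xor 3f) xor 74 = 1e xor 74 = 6a
byte 6: (da xor 06) xor 20 = dc xor 20 = fc
byte 7: (48 xor 5a) xor 75 = 12 xor 75 = 67
byte 8: (c3 xor f2) xor 70 = 31 xor 70 = 41
byte 9: (4a xor 1f) xor 64 = 55 xor 64 = 31
byte 10: (ea xor d6) xor 61 = 3c xor 61 = 5d
byte 11: (12 xor 79) xor 74 = 6b xor 74 = 1f
byte 12: (54 xor 60) xor 65 = 34 xor 65 = 51

[95, 149, 35, 38, 112, 106, 252, 103, 65, 49, 93, 31, 81]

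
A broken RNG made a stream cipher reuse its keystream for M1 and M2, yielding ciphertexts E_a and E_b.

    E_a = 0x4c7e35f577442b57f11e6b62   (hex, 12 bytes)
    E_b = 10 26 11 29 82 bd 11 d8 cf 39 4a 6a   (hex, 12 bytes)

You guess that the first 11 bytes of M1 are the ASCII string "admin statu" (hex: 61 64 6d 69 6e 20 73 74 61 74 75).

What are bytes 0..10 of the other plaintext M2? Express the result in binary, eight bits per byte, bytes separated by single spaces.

00111101 00111100 01001001 10110101 10011011 11011001 01001001 11111011 01011111 01010011 01010100

First, E_a ⊕ E_b = (M1 ⊕ K) ⊕ (M2 ⊕ K) = M1 ⊕ M2, so the key drops out. Then M2 = (M1 ⊕ M2) ⊕ M1 over the first 11 bytes.
byte 0: (4c ^ 10) ^ 61 = 5c ^ 61 = 3d
byte 1: (7e ^ 26) ^ 64 = 58 ^ 64 = 3c
byte 2: (35 ^ 11) ^ 6d = 24 ^ 6d = 49
byte 3: (f5 ^ 29) ^ 69 = dc ^ 69 = b5
byte 4: (77 ^ 82) ^ 6e = f5 ^ 6e = 9b
byte 5: (44 ^ bd) ^ 20 = f9 ^ 20 = d9
byte 6: (2b ^ 11) ^ 73 = 3a ^ 73 = 49
byte 7: (57 ^ d8) ^ 74 = 8f ^ 74 = fb
byte 8: (f1 ^ cf) ^ 61 = 3e ^ 61 = 5f
byte 9: (1e ^ 39) ^ 74 = 27 ^ 74 = 53
byte 10: (6b ^ 4a) ^ 75 = 21 ^ 75 = 54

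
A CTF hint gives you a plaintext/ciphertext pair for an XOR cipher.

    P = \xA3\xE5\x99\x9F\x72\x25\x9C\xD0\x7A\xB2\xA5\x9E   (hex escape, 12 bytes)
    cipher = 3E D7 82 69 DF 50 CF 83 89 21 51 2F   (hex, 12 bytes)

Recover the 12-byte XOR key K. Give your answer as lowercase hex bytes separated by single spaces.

Since cipher = P ⊕ K, XORing both sides with P gives K = P ⊕ cipher.
a3 XOR 3e = 9d
e5 XOR d7 = 32
99 XOR 82 = 1b
9f XOR 69 = f6
72 XOR df = ad
25 XOR 50 = 75
9c XOR cf = 53
d0 XOR 83 = 53
7a XOR 89 = f3
b2 XOR 21 = 93
a5 XOR 51 = f4
9e XOR 2f = b1

9d 32 1b f6 ad 75 53 53 f3 93 f4 b1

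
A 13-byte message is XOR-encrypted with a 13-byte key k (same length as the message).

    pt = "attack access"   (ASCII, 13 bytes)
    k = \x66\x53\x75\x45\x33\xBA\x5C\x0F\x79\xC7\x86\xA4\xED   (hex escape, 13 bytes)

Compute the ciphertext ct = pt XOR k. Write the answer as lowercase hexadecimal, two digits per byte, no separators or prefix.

0727012450d17c6e1aa4e3d79e

XOR is its own inverse, so applying the key byte-wise gives the result directly.
byte 0: 01100001 XOR 01100110 = 00000111
byte 1: 01110100 XOR 01010011 = 00100111
byte 2: 01110100 XOR 01110101 = 00000001
byte 3: 01100001 XOR 01000101 = 00100100
byte 4: 01100011 XOR 00110011 = 01010000
byte 5: 01101011 XOR 10111010 = 11010001
byte 6: 00100000 XOR 01011100 = 01111100
byte 7: 01100001 XOR 00001111 = 01101110
byte 8: 01100011 XOR 01111001 = 00011010
byte 9: 01100011 XOR 11000111 = 10100100
byte 10: 01100101 XOR 10000110 = 11100011
byte 11: 01110011 XOR 10100100 = 11010111
byte 12: 01110011 XOR 11101101 = 10011110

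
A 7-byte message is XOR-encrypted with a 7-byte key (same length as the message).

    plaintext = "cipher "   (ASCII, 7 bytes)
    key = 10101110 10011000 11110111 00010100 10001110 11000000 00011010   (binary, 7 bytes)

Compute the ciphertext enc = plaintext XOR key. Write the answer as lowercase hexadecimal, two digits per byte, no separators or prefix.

cdf1877cebb23a

XOR is its own inverse, so applying the key byte-wise gives the result directly.
byte 0: 63 ^ ae = cd
byte 1: 69 ^ 98 = f1
byte 2: 70 ^ f7 = 87
byte 3: 68 ^ 14 = 7c
byte 4: 65 ^ 8e = eb
byte 5: 72 ^ c0 = b2
byte 6: 20 ^ 1a = 3a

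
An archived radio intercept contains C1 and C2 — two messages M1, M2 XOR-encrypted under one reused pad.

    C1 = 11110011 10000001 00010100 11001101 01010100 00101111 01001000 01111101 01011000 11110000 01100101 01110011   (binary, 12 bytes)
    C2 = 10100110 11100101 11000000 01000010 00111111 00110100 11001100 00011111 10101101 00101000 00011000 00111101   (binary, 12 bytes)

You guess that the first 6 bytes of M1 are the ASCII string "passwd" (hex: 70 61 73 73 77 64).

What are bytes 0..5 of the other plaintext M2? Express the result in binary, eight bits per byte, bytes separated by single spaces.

First, C1 ⊕ C2 = (M1 ⊕ K) ⊕ (M2 ⊕ K) = M1 ⊕ M2, so the key drops out. Then M2 = (M1 ⊕ M2) ⊕ M1 over the first 6 bytes.
byte 0: (f3 ⊕ a6) ⊕ 70 = 55 ⊕ 70 = 25
byte 1: (81 ⊕ e5) ⊕ 61 = 64 ⊕ 61 = 05
byte 2: (14 ⊕ c0) ⊕ 73 = d4 ⊕ 73 = a7
byte 3: (cd ⊕ 42) ⊕ 73 = 8f ⊕ 73 = fc
byte 4: (54 ⊕ 3f) ⊕ 77 = 6b ⊕ 77 = 1c
byte 5: (2f ⊕ 34) ⊕ 64 = 1b ⊕ 64 = 7f

00100101 00000101 10100111 11111100 00011100 01111111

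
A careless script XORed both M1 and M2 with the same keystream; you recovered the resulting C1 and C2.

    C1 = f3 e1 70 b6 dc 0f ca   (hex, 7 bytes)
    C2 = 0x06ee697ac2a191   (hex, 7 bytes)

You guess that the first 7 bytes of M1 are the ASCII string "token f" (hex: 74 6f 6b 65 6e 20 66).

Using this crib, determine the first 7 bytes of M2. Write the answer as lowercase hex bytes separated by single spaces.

81 60 72 a9 70 8e 3d

First, C1 ⊕ C2 = (M1 ⊕ K) ⊕ (M2 ⊕ K) = M1 ⊕ M2, so the key drops out. Then M2 = (M1 ⊕ M2) ⊕ M1 over the first 7 bytes.
byte 0: (f3 xor 06) xor 74 = f5 xor 74 = 81
byte 1: (e1 xor ee) xor 6f = 0f xor 6f = 60
byte 2: (70 xor 69) xor 6b = 19 xor 6b = 72
byte 3: (b6 xor 7a) xor 65 = cc xor 65 = a9
byte 4: (dc xor c2) xor 6e = 1e xor 6e = 70
byte 5: (0f xor a1) xor 20 = ae xor 20 = 8e
byte 6: (ca xor 91) xor 66 = 5b xor 66 = 3d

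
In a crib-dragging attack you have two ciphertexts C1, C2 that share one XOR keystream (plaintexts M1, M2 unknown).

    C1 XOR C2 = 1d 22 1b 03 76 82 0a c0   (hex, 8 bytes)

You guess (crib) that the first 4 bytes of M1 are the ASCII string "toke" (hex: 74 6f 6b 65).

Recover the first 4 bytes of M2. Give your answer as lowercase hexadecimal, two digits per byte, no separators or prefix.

Since C1 ⊕ C2 = M1 ⊕ M2, XORing with the guessed M1 bytes yields the corresponding M2 bytes: M2 = (C1 ⊕ C2) ⊕ M1.
byte 0: 1d ⊕ 74 = 69
byte 1: 22 ⊕ 6f = 4d
byte 2: 1b ⊕ 6b = 70
byte 3: 03 ⊕ 65 = 66

694d7066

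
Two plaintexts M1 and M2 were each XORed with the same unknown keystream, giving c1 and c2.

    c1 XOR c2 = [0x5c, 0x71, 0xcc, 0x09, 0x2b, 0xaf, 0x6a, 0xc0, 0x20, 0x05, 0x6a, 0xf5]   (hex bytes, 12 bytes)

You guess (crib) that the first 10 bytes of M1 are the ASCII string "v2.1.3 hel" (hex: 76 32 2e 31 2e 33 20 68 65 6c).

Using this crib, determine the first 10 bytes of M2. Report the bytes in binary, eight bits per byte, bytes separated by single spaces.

Since c1 ⊕ c2 = M1 ⊕ M2, XORing with the guessed M1 bytes yields the corresponding M2 bytes: M2 = (c1 ⊕ c2) ⊕ M1.
5c ^ 76 = 2a
71 ^ 32 = 43
cc ^ 2e = e2
09 ^ 31 = 38
2b ^ 2e = 05
af ^ 33 = 9c
6a ^ 20 = 4a
c0 ^ 68 = a8
20 ^ 65 = 45
05 ^ 6c = 69

00101010 01000011 11100010 00111000 00000101 10011100 01001010 10101000 01000101 01101001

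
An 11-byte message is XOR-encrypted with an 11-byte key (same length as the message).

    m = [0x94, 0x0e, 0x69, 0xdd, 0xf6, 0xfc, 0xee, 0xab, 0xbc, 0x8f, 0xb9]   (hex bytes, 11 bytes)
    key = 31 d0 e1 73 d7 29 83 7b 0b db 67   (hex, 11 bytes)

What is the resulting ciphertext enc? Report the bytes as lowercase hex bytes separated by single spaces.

a5 de 88 ae 21 d5 6d d0 b7 54 de

XOR is its own inverse, so applying the key byte-wise gives the result directly.
94 ^ 31 = a5
0e ^ d0 = de
69 ^ e1 = 88
dd ^ 73 = ae
f6 ^ d7 = 21
fc ^ 29 = d5
ee ^ 83 = 6d
ab ^ 7b = d0
bc ^ 0b = b7
8f ^ db = 54
b9 ^ 67 = de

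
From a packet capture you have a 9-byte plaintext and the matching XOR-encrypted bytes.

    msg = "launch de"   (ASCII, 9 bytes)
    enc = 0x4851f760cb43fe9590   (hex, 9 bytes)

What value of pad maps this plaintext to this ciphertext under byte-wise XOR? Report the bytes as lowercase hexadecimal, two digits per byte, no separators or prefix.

Since enc = msg ⊕ pad, XORing both sides with msg gives pad = msg ⊕ enc.
6c ^ 48 = 24
61 ^ 51 = 30
75 ^ f7 = 82
6e ^ 60 = 0e
63 ^ cb = a8
68 ^ 43 = 2b
20 ^ fe = de
64 ^ 95 = f1
65 ^ 90 = f5

2430820ea82bdef1f5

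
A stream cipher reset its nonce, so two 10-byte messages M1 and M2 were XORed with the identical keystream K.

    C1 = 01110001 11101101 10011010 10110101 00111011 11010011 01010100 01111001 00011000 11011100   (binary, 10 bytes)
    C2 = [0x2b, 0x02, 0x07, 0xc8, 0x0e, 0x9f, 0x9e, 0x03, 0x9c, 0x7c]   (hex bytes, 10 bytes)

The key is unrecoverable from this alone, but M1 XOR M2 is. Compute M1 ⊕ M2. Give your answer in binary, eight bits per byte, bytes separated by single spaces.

C1 ⊕ C2 = (M1 ⊕ K) ⊕ (M2 ⊕ K) = M1 ⊕ M2 — the shared key cancels under XOR.
01110001 ^ 00101011 = 01011010
11101101 ^ 00000010 = 11101111
10011010 ^ 00000111 = 10011101
10110101 ^ 11001000 = 01111101
00111011 ^ 00001110 = 00110101
11010011 ^ 10011111 = 01001100
01010100 ^ 10011110 = 11001010
01111001 ^ 00000011 = 01111010
00011000 ^ 10011100 = 10000100
11011100 ^ 01111100 = 10100000

01011010 11101111 10011101 01111101 00110101 01001100 11001010 01111010 10000100 10100000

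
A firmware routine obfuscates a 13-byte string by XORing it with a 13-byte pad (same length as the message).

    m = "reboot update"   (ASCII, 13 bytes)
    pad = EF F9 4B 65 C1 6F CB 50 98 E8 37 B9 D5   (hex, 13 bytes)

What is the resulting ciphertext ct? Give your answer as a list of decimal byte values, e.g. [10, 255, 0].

[157, 156, 41, 10, 174, 27, 235, 37, 232, 140, 86, 205, 176]

byte 0: 72 ^ ef = 9d
byte 1: 65 ^ f9 = 9c
byte 2: 62 ^ 4b = 29
byte 3: 6f ^ 65 = 0a
byte 4: 6f ^ c1 = ae
byte 5: 74 ^ 6f = 1b
byte 6: 20 ^ cb = eb
byte 7: 75 ^ 50 = 25
byte 8: 70 ^ 98 = e8
byte 9: 64 ^ e8 = 8c
byte 10: 61 ^ 37 = 56
byte 11: 74 ^ b9 = cd
byte 12: 65 ^ d5 = b0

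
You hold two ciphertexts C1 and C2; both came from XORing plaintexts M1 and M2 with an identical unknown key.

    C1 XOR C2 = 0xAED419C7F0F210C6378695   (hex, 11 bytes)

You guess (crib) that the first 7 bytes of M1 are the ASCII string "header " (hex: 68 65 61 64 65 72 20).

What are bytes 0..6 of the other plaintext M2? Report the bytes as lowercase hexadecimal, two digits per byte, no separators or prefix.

Since C1 ⊕ C2 = M1 ⊕ M2, XORing with the guessed M1 bytes yields the corresponding M2 bytes: M2 = (C1 ⊕ C2) ⊕ M1.
ae ⊕ 68 = c6
d4 ⊕ 65 = b1
19 ⊕ 61 = 78
c7 ⊕ 64 = a3
f0 ⊕ 65 = 95
f2 ⊕ 72 = 80
10 ⊕ 20 = 30

c6b178a3958030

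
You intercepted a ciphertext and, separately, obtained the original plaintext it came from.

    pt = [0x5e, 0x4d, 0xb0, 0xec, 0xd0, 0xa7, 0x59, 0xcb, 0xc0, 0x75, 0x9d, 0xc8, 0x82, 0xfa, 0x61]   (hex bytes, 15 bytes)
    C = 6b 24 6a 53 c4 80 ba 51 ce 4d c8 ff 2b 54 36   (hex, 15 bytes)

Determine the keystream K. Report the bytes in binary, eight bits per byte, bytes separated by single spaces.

Since C = pt ⊕ K, XORing both sides with pt gives K = pt ⊕ C.
 94 ^ 107 =  53
 77 ^  36 = 105
176 ^ 106 = 218
236 ^  83 = 191
208 ^ 196 =  20
167 ^ 128 =  39
 89 ^ 186 = 227
203 ^  81 = 154
192 ^ 206 =  14
117 ^  77 =  56
157 ^ 200 =  85
200 ^ 255 =  55
130 ^  43 = 169
250 ^  84 = 174
 97 ^  54 =  87

00110101 01101001 11011010 10111111 00010100 00100111 11100011 10011010 00001110 00111000 01010101 00110111 10101001 10101110 01010111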